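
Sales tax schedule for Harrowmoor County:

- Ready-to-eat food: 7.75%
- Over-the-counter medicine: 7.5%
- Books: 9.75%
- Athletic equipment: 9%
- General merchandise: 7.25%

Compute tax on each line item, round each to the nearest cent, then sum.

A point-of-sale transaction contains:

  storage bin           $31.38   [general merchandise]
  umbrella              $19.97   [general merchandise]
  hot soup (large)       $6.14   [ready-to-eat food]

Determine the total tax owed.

Storage bin $31.38: general merchandise → 7.25% → $2.28
Umbrella $19.97: general merchandise → 7.25% → $1.45
Hot soup (large) $6.14: ready-to-eat food → 7.75% → $0.48
Total tax = $2.28 + $1.45 + $0.48 = $4.21

$4.21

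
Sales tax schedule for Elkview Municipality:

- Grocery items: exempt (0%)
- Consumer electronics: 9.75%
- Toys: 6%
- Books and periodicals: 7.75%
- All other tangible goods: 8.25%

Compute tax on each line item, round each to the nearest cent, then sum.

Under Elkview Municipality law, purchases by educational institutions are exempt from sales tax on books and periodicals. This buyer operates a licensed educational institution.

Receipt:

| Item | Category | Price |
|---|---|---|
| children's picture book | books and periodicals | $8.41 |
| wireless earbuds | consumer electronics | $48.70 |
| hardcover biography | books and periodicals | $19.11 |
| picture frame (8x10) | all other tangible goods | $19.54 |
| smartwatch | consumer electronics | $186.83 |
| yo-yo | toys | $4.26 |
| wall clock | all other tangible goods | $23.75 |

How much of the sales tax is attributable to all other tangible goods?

Picture frame (8x10) $19.54: all other tangible goods → 8.25% → $1.61
Wall clock $23.75: all other tangible goods → 8.25% → $1.96
Tax on all other tangible goods = $1.61 + $1.96 = $3.57

$3.57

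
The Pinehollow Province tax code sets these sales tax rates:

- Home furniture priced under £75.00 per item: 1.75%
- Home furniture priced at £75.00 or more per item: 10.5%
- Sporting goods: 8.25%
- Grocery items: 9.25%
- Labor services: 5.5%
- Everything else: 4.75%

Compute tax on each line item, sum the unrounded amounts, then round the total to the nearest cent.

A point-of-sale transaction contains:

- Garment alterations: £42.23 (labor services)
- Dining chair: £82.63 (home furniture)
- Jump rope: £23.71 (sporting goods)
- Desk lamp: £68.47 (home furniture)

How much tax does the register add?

Garment alterations £42.23: labor services → 5.5% → £2.32265
Dining chair £82.63: home furniture, £75.00 or more → 10.5% → £8.67615
Jump rope £23.71: sporting goods → 8.25% → £1.956075
Desk lamp £68.47: home furniture, under £75.00 → 1.75% → £1.198225
Unrounded tax sum = £14.1531 → £14.15

£14.15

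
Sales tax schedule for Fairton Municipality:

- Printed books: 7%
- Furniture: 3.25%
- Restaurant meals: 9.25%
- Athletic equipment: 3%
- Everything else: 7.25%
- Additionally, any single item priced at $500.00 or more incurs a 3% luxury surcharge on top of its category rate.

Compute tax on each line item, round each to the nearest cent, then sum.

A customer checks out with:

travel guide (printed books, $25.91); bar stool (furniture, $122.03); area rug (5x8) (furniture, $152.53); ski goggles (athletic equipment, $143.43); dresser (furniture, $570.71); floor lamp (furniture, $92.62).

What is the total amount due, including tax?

$1160.95

Travel guide $25.91: printed books → 7% → $1.81
Bar stool $122.03: furniture → 3.25% → $3.97
Area rug (5x8) $152.53: furniture → 3.25% → $4.96
Ski goggles $143.43: athletic equipment → 3% → $4.30
Dresser $570.71: furniture → 3.25% + 3% surcharge = 6.25% → $35.67
Floor lamp $92.62: furniture → 3.25% → $3.01
Subtotal = $1107.23; tax = $53.72; total due = $1160.95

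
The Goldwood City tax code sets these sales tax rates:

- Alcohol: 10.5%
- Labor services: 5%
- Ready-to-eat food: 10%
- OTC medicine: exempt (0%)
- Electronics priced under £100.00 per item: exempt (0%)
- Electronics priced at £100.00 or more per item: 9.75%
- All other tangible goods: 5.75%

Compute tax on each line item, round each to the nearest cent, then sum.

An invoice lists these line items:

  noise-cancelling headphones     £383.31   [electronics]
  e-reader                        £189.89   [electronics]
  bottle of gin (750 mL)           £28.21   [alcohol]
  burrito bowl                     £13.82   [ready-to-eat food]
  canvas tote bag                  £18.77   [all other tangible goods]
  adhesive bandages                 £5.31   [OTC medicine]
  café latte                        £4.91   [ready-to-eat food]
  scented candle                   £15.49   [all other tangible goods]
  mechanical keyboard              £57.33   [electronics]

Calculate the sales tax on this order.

Noise-cancelling headphones £383.31: electronics, £100.00 or more → 9.75% → £37.37
E-reader £189.89: electronics, £100.00 or more → 9.75% → £18.51
Bottle of gin (750 mL) £28.21: alcohol → 10.5% → £2.96
Burrito bowl £13.82: ready-to-eat food → 10% → £1.38
Canvas tote bag £18.77: all other tangible goods → 5.75% → £1.08
Adhesive bandages £5.31: OTC medicine → 0% → £0.00
Café latte £4.91: ready-to-eat food → 10% → £0.49
Scented candle £15.49: all other tangible goods → 5.75% → £0.89
Mechanical keyboard £57.33: electronics, under £100.00 → 0% → £0.00
Total tax = £37.37 + £18.51 + £2.96 + £1.38 + £1.08 + £0.49 + £0.89 = £62.68

£62.68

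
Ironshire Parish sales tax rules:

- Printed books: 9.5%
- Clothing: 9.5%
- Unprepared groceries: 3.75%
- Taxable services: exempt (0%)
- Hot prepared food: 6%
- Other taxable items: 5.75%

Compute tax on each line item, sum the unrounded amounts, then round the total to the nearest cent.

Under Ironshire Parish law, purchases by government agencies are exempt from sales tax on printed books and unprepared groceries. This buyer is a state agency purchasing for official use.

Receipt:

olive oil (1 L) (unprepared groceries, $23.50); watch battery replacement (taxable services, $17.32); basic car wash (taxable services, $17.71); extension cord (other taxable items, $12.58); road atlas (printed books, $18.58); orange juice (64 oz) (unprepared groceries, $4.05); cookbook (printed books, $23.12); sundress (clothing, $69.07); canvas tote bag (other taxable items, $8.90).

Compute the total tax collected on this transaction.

Olive oil (1 L) $23.50: unprepared groceries, buyer-exempt → 0% → $0.00
Watch battery replacement $17.32: taxable services → 0% → $0.00
Basic car wash $17.71: taxable services → 0% → $0.00
Extension cord $12.58: other taxable items → 5.75% → $0.72335
Road atlas $18.58: printed books, buyer-exempt → 0% → $0.00
Orange juice (64 oz) $4.05: unprepared groceries, buyer-exempt → 0% → $0.00
Cookbook $23.12: printed books, buyer-exempt → 0% → $0.00
Sundress $69.07: clothing → 9.5% → $6.56165
Canvas tote bag $8.90: other taxable items → 5.75% → $0.51175
Unrounded tax sum = $7.79675 → $7.80

$7.80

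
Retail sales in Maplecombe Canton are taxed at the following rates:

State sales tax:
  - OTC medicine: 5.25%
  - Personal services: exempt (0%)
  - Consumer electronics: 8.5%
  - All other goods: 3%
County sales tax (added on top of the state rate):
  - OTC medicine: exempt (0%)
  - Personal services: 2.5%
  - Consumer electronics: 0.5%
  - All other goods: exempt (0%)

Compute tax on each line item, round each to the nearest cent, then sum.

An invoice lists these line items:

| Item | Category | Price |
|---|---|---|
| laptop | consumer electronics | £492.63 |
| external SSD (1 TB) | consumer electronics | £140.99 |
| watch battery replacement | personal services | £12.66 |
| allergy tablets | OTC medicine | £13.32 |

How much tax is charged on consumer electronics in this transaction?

£57.03

Laptop £492.63: consumer electronics → 8.5% + 0.5% county = 9% → £44.34
External SSD (1 TB) £140.99: consumer electronics → 8.5% + 0.5% county = 9% → £12.69
Tax on consumer electronics = £44.34 + £12.69 = £57.03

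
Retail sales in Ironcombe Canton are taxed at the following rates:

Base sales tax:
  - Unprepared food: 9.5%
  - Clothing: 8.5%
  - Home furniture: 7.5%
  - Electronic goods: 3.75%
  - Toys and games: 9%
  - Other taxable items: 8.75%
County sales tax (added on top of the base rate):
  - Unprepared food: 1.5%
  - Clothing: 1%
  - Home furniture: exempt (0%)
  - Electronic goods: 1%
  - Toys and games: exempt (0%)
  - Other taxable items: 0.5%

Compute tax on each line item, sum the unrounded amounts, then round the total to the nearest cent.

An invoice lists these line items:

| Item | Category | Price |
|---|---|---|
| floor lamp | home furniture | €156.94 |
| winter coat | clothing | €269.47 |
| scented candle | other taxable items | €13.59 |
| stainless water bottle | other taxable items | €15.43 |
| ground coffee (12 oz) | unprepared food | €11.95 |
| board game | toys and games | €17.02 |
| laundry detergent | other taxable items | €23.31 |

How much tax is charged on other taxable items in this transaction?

Scented candle €13.59: other taxable items → 8.75% + 0.5% county = 9.25% → €1.257075
Stainless water bottle €15.43: other taxable items → 8.75% + 0.5% county = 9.25% → €1.427275
Laundry detergent €23.31: other taxable items → 8.75% + 0.5% county = 9.25% → €2.156175
Tax on other taxable items: unrounded sum = €4.840525 → €4.84

€4.84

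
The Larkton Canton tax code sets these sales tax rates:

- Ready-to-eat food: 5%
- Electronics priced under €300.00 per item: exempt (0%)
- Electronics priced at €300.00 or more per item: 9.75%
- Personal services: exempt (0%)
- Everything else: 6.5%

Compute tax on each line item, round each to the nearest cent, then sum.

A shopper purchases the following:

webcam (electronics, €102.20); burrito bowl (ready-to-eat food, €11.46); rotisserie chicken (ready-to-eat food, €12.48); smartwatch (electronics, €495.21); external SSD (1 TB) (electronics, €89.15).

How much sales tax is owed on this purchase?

€49.47

Webcam €102.20: electronics, under €300.00 → 0% → €0.00
Burrito bowl €11.46: ready-to-eat food → 5% → €0.57
Rotisserie chicken €12.48: ready-to-eat food → 5% → €0.62
Smartwatch €495.21: electronics, €300.00 or more → 9.75% → €48.28
External SSD (1 TB) €89.15: electronics, under €300.00 → 0% → €0.00
Total tax = €0.57 + €0.62 + €48.28 = €49.47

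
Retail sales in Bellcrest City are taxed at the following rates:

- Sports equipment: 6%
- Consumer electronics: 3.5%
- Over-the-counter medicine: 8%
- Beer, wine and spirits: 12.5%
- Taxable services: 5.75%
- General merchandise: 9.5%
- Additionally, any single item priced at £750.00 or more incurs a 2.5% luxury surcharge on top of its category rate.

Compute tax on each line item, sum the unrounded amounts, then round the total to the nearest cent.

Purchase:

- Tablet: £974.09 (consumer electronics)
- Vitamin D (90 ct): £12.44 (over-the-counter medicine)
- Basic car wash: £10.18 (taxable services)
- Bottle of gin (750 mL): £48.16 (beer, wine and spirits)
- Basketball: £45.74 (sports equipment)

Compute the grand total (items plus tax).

Tablet £974.09: consumer electronics → 3.5% + 2.5% surcharge = 6% → £58.4454
Vitamin D (90 ct) £12.44: over-the-counter medicine → 8% → £0.9952
Basic car wash £10.18: taxable services → 5.75% → £0.58535
Bottle of gin (750 mL) £48.16: beer, wine and spirits → 12.5% → £6.02
Basketball £45.74: sports equipment → 6% → £2.7444
Subtotal = £1090.61; unrounded tax = £68.79035 → £68.79; total due = £1159.40

£1159.40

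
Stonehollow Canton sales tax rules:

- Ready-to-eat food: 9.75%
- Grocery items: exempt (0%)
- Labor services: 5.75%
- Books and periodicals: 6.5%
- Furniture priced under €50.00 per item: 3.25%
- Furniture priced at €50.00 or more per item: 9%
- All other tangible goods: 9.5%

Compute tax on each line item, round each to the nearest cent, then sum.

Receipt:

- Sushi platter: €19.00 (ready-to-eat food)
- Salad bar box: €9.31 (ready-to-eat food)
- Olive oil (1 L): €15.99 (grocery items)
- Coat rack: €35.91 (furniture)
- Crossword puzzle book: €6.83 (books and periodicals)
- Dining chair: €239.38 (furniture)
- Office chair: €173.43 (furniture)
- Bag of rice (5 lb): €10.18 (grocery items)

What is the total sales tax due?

€41.52

Sushi platter €19.00: ready-to-eat food → 9.75% → €1.85
Salad bar box €9.31: ready-to-eat food → 9.75% → €0.91
Olive oil (1 L) €15.99: grocery items → 0% → €0.00
Coat rack €35.91: furniture, under €50.00 → 3.25% → €1.17
Crossword puzzle book €6.83: books and periodicals → 6.5% → €0.44
Dining chair €239.38: furniture, €50.00 or more → 9% → €21.54
Office chair €173.43: furniture, €50.00 or more → 9% → €15.61
Bag of rice (5 lb) €10.18: grocery items → 0% → €0.00
Total tax = €1.85 + €0.91 + €1.17 + €0.44 + €21.54 + €15.61 = €41.52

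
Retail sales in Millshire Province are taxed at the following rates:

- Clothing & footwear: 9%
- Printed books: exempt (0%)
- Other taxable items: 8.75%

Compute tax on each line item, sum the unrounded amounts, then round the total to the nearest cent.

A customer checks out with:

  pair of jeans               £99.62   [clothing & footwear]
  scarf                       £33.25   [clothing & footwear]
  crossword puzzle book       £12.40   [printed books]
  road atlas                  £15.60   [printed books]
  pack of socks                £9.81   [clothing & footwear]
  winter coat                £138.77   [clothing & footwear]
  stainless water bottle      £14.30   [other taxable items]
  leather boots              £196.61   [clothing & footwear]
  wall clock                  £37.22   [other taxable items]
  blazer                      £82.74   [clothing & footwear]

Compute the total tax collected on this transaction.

£54.98

Pair of jeans £99.62: clothing & footwear → 9% → £8.9658
Scarf £33.25: clothing & footwear → 9% → £2.9925
Crossword puzzle book £12.40: printed books → 0% → £0.00
Road atlas £15.60: printed books → 0% → £0.00
Pack of socks £9.81: clothing & footwear → 9% → £0.8829
Winter coat £138.77: clothing & footwear → 9% → £12.4893
Stainless water bottle £14.30: other taxable items → 8.75% → £1.25125
Leather boots £196.61: clothing & footwear → 9% → £17.6949
Wall clock £37.22: other taxable items → 8.75% → £3.25675
Blazer £82.74: clothing & footwear → 9% → £7.4466
Unrounded tax sum = £54.98 → £54.98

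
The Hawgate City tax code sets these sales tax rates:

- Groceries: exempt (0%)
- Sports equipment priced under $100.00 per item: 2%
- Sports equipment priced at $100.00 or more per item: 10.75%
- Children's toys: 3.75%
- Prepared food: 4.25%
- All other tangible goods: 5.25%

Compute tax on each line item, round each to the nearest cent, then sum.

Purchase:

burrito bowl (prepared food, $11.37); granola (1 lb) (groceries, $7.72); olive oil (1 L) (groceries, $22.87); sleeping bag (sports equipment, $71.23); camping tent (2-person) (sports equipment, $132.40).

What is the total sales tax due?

Burrito bowl $11.37: prepared food → 4.25% → $0.48
Granola (1 lb) $7.72: groceries → 0% → $0.00
Olive oil (1 L) $22.87: groceries → 0% → $0.00
Sleeping bag $71.23: sports equipment, under $100.00 → 2% → $1.42
Camping tent (2-person) $132.40: sports equipment, $100.00 or more → 10.75% → $14.23
Total tax = $0.48 + $1.42 + $14.23 = $16.13

$16.13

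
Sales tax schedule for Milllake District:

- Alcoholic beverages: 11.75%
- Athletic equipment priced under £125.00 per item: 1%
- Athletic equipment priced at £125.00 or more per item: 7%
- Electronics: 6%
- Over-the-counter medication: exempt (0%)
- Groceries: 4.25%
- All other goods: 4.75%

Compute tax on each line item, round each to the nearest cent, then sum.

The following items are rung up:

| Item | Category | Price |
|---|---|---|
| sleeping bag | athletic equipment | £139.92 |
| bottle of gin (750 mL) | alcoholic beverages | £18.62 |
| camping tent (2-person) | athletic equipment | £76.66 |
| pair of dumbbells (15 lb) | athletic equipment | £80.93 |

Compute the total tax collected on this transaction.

£13.56

Sleeping bag £139.92: athletic equipment, £125.00 or more → 7% → £9.79
Bottle of gin (750 mL) £18.62: alcoholic beverages → 11.75% → £2.19
Camping tent (2-person) £76.66: athletic equipment, under £125.00 → 1% → £0.77
Pair of dumbbells (15 lb) £80.93: athletic equipment, under £125.00 → 1% → £0.81
Total tax = £9.79 + £2.19 + £0.77 + £0.81 = £13.56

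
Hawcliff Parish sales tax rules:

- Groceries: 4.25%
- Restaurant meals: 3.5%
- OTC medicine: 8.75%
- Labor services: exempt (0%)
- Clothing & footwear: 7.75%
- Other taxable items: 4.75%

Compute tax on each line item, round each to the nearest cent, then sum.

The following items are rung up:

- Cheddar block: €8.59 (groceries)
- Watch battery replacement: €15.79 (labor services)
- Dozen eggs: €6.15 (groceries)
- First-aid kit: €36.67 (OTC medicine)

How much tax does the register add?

Cheddar block €8.59: groceries → 4.25% → €0.37
Watch battery replacement €15.79: labor services → 0% → €0.00
Dozen eggs €6.15: groceries → 4.25% → €0.26
First-aid kit €36.67: OTC medicine → 8.75% → €3.21
Total tax = €0.37 + €0.26 + €3.21 = €3.84

€3.84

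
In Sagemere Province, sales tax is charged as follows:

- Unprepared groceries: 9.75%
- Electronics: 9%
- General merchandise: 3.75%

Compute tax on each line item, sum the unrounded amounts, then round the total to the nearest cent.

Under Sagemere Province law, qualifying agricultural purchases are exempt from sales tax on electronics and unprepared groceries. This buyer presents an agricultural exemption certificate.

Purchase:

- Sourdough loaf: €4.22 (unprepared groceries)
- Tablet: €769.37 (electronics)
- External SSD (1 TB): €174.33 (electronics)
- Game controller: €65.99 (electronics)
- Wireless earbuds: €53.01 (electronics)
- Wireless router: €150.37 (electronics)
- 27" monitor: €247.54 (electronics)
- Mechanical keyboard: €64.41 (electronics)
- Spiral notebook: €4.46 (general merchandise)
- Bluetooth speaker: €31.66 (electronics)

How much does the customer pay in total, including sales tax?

€1565.53

Sourdough loaf €4.22: unprepared groceries, buyer-exempt → 0% → €0.00
Tablet €769.37: electronics, buyer-exempt → 0% → €0.00
External SSD (1 TB) €174.33: electronics, buyer-exempt → 0% → €0.00
Game controller €65.99: electronics, buyer-exempt → 0% → €0.00
Wireless earbuds €53.01: electronics, buyer-exempt → 0% → €0.00
Wireless router €150.37: electronics, buyer-exempt → 0% → €0.00
27" monitor €247.54: electronics, buyer-exempt → 0% → €0.00
Mechanical keyboard €64.41: electronics, buyer-exempt → 0% → €0.00
Spiral notebook €4.46: general merchandise → 3.75% → €0.16725
Bluetooth speaker €31.66: electronics, buyer-exempt → 0% → €0.00
Subtotal = €1565.36; unrounded tax = €0.16725 → €0.17; total due = €1565.53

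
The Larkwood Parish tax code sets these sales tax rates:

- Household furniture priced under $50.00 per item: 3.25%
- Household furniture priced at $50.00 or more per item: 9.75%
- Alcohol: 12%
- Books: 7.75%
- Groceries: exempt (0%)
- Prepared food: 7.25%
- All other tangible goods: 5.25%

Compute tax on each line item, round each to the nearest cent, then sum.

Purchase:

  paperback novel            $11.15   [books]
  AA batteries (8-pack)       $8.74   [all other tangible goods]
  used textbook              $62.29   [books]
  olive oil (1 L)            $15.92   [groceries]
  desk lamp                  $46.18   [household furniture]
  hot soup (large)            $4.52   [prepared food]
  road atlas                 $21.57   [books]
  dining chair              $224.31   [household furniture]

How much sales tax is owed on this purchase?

$31.52

Paperback novel $11.15: books → 7.75% → $0.86
AA batteries (8-pack) $8.74: all other tangible goods → 5.25% → $0.46
Used textbook $62.29: books → 7.75% → $4.83
Olive oil (1 L) $15.92: groceries → 0% → $0.00
Desk lamp $46.18: household furniture, under $50.00 → 3.25% → $1.50
Hot soup (large) $4.52: prepared food → 7.25% → $0.33
Road atlas $21.57: books → 7.75% → $1.67
Dining chair $224.31: household furniture, $50.00 or more → 9.75% → $21.87
Total tax = $0.86 + $0.46 + $4.83 + $1.50 + $0.33 + $1.67 + $21.87 = $31.52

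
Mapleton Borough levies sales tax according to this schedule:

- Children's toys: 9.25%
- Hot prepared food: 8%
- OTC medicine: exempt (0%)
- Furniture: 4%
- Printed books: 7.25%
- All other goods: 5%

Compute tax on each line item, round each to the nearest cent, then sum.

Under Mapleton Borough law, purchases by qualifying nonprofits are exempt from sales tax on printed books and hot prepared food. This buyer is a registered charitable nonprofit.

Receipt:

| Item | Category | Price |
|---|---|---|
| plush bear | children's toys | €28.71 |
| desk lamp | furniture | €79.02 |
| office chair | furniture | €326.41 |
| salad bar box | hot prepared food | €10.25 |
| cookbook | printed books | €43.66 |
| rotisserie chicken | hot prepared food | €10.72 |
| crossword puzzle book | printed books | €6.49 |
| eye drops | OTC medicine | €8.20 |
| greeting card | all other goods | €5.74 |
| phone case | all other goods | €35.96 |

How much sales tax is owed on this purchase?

Plush bear €28.71: children's toys → 9.25% → €2.66
Desk lamp €79.02: furniture → 4% → €3.16
Office chair €326.41: furniture → 4% → €13.06
Salad bar box €10.25: hot prepared food, buyer-exempt → 0% → €0.00
Cookbook €43.66: printed books, buyer-exempt → 0% → €0.00
Rotisserie chicken €10.72: hot prepared food, buyer-exempt → 0% → €0.00
Crossword puzzle book €6.49: printed books, buyer-exempt → 0% → €0.00
Eye drops €8.20: OTC medicine → 0% → €0.00
Greeting card €5.74: all other goods → 5% → €0.29
Phone case €35.96: all other goods → 5% → €1.80
Total tax = €2.66 + €3.16 + €13.06 + €0.29 + €1.80 = €20.97

€20.97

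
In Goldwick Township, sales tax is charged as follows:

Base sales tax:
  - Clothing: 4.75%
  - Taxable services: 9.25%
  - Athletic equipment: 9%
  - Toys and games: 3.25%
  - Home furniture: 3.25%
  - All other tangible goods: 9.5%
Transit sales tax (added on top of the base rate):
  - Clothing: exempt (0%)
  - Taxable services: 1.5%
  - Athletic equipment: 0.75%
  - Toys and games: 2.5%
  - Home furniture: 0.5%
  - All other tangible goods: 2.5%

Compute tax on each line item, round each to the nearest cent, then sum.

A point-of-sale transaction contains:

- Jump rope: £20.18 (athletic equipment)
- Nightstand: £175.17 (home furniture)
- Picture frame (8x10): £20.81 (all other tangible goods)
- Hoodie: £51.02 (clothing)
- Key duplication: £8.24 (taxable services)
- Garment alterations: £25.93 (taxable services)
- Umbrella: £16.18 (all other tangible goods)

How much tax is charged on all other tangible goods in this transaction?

£4.44

Picture frame (8x10) £20.81: all other tangible goods → 9.5% + 2.5% transit = 12% → £2.50
Umbrella £16.18: all other tangible goods → 9.5% + 2.5% transit = 12% → £1.94
Tax on all other tangible goods = £2.50 + £1.94 = £4.44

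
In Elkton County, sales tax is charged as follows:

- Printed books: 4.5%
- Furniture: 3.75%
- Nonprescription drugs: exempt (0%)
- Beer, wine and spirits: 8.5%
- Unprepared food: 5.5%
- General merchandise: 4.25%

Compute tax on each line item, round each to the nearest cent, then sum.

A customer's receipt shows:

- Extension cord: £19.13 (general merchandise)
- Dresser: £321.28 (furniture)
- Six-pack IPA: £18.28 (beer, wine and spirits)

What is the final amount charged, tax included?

£373.10

Extension cord £19.13: general merchandise → 4.25% → £0.81
Dresser £321.28: furniture → 3.75% → £12.05
Six-pack IPA £18.28: beer, wine and spirits → 8.5% → £1.55
Subtotal = £358.69; tax = £14.41; total due = £373.10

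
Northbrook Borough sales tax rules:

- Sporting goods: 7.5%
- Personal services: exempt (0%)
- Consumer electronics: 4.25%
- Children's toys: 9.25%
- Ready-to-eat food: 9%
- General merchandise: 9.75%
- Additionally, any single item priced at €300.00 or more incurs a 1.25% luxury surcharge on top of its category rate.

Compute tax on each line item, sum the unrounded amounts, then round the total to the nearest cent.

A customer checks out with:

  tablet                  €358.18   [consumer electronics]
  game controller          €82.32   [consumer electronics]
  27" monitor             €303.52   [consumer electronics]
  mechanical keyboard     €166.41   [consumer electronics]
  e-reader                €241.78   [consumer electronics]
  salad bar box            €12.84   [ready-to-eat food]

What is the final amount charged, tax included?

€1223.45

Tablet €358.18: consumer electronics → 4.25% + 1.25% surcharge = 5.5% → €19.6999
Game controller €82.32: consumer electronics → 4.25% → €3.4986
27" monitor €303.52: consumer electronics → 4.25% + 1.25% surcharge = 5.5% → €16.6936
Mechanical keyboard €166.41: consumer electronics → 4.25% → €7.072425
E-reader €241.78: consumer electronics → 4.25% → €10.27565
Salad bar box €12.84: ready-to-eat food → 9% → €1.1556
Subtotal = €1165.05; unrounded tax = €58.395775 → €58.40; total due = €1223.45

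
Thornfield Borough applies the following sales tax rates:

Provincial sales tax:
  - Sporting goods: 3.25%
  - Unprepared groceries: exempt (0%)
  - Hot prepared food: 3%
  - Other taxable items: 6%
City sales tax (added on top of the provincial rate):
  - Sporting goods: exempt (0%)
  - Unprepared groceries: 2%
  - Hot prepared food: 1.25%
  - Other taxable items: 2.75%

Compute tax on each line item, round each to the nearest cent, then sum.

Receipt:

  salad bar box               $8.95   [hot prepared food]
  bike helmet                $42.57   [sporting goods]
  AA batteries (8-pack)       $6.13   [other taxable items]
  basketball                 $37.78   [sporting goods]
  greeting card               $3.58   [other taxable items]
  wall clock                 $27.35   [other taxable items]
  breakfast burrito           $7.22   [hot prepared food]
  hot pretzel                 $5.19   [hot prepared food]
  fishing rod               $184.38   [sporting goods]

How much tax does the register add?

Salad bar box $8.95: hot prepared food → 3% + 1.25% city = 4.25% → $0.38
Bike helmet $42.57: sporting goods → 3.25% + 0% city = 3.25% → $1.38
AA batteries (8-pack) $6.13: other taxable items → 6% + 2.75% city = 8.75% → $0.54
Basketball $37.78: sporting goods → 3.25% + 0% city = 3.25% → $1.23
Greeting card $3.58: other taxable items → 6% + 2.75% city = 8.75% → $0.31
Wall clock $27.35: other taxable items → 6% + 2.75% city = 8.75% → $2.39
Breakfast burrito $7.22: hot prepared food → 3% + 1.25% city = 4.25% → $0.31
Hot pretzel $5.19: hot prepared food → 3% + 1.25% city = 4.25% → $0.22
Fishing rod $184.38: sporting goods → 3.25% + 0% city = 3.25% → $5.99
Total tax = $0.38 + $1.38 + $0.54 + $1.23 + $0.31 + $2.39 + $0.31 + $0.22 + $5.99 = $12.75

$12.75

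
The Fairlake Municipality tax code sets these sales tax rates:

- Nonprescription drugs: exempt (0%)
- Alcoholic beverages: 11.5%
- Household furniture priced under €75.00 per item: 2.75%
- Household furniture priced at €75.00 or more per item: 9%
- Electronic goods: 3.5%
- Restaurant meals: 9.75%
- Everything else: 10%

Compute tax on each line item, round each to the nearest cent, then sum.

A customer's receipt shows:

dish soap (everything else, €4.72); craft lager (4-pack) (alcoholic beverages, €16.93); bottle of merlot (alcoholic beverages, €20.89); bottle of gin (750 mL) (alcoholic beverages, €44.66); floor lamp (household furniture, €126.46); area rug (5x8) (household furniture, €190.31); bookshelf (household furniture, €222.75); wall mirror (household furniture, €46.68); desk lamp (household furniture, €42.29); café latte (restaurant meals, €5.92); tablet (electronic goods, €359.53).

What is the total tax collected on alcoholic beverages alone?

€9.49

Craft lager (4-pack) €16.93: alcoholic beverages → 11.5% → €1.95
Bottle of merlot €20.89: alcoholic beverages → 11.5% → €2.40
Bottle of gin (750 mL) €44.66: alcoholic beverages → 11.5% → €5.14
Tax on alcoholic beverages = €1.95 + €2.40 + €5.14 = €9.49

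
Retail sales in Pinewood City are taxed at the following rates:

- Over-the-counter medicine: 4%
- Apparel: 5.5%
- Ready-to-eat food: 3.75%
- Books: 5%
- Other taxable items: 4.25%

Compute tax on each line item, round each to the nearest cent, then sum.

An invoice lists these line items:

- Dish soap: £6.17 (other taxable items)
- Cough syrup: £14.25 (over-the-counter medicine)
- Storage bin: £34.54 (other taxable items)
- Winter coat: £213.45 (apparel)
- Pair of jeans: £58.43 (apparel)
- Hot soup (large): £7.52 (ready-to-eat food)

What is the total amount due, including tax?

£351.89

Dish soap £6.17: other taxable items → 4.25% → £0.26
Cough syrup £14.25: over-the-counter medicine → 4% → £0.57
Storage bin £34.54: other taxable items → 4.25% → £1.47
Winter coat £213.45: apparel → 5.5% → £11.74
Pair of jeans £58.43: apparel → 5.5% → £3.21
Hot soup (large) £7.52: ready-to-eat food → 3.75% → £0.28
Subtotal = £334.36; tax = £17.53; total due = £351.89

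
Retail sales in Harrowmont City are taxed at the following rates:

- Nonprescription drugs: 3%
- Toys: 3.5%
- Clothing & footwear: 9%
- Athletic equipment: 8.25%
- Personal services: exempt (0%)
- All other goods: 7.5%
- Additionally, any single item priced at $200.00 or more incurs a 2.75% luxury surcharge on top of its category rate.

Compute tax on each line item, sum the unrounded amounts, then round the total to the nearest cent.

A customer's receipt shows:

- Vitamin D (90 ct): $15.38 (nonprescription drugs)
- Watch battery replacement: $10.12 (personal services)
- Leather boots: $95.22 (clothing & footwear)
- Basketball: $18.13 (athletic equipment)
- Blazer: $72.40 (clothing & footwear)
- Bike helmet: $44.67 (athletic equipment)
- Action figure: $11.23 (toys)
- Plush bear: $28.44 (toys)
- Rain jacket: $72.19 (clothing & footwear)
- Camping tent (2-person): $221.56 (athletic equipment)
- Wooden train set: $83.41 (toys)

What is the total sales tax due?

Vitamin D (90 ct) $15.38: nonprescription drugs → 3% → $0.4614
Watch battery replacement $10.12: personal services → 0% → $0.00
Leather boots $95.22: clothing & footwear → 9% → $8.5698
Basketball $18.13: athletic equipment → 8.25% → $1.495725
Blazer $72.40: clothing & footwear → 9% → $6.516
Bike helmet $44.67: athletic equipment → 8.25% → $3.685275
Action figure $11.23: toys → 3.5% → $0.39305
Plush bear $28.44: toys → 3.5% → $0.9954
Rain jacket $72.19: clothing & footwear → 9% → $6.4971
Camping tent (2-person) $221.56: athletic equipment → 8.25% + 2.75% surcharge = 11% → $24.3716
Wooden train set $83.41: toys → 3.5% → $2.91935
Unrounded tax sum = $55.9047 → $55.90

$55.90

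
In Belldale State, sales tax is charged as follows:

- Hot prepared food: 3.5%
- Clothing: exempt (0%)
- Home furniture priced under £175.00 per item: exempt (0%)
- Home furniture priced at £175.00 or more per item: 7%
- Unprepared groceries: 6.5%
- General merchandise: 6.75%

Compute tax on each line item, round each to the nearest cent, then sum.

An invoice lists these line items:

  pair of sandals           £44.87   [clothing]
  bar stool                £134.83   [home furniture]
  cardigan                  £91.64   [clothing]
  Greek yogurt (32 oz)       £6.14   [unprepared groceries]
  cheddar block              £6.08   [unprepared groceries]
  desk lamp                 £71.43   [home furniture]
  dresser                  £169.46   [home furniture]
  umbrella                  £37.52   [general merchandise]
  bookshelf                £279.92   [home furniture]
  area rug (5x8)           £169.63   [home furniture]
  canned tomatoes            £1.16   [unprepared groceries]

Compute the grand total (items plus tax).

Pair of sandals £44.87: clothing → 0% → £0.00
Bar stool £134.83: home furniture, under £175.00 → 0% → £0.00
Cardigan £91.64: clothing → 0% → £0.00
Greek yogurt (32 oz) £6.14: unprepared groceries → 6.5% → £0.40
Cheddar block £6.08: unprepared groceries → 6.5% → £0.40
Desk lamp £71.43: home furniture, under £175.00 → 0% → £0.00
Dresser £169.46: home furniture, under £175.00 → 0% → £0.00
Umbrella £37.52: general merchandise → 6.75% → £2.53
Bookshelf £279.92: home furniture, £175.00 or more → 7% → £19.59
Area rug (5x8) £169.63: home furniture, under £175.00 → 0% → £0.00
Canned tomatoes £1.16: unprepared groceries → 6.5% → £0.08
Subtotal = £1012.68; tax = £23.00; total due = £1035.68

£1035.68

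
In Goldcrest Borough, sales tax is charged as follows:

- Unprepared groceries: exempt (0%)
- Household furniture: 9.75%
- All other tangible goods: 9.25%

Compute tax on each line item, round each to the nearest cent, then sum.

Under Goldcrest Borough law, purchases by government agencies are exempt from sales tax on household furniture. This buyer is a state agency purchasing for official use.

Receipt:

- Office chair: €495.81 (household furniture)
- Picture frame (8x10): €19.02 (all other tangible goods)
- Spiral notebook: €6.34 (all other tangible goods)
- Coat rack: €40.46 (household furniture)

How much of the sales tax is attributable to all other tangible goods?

€2.35

Picture frame (8x10) €19.02: all other tangible goods → 9.25% → €1.76
Spiral notebook €6.34: all other tangible goods → 9.25% → €0.59
Tax on all other tangible goods = €1.76 + €0.59 = €2.35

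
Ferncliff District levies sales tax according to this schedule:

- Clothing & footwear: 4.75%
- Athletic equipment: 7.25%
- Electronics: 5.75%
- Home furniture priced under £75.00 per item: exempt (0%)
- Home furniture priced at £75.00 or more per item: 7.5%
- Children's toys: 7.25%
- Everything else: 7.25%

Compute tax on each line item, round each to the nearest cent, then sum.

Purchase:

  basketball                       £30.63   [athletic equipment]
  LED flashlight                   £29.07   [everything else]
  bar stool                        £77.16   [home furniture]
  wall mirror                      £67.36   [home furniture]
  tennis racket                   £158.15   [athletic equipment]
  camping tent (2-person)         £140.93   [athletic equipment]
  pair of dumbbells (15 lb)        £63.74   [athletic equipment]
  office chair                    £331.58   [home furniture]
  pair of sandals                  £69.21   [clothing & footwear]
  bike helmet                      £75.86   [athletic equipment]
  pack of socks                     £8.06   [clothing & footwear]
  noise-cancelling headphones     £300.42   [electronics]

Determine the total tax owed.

£87.74

Basketball £30.63: athletic equipment → 7.25% → £2.22
LED flashlight £29.07: everything else → 7.25% → £2.11
Bar stool £77.16: home furniture, £75.00 or more → 7.5% → £5.79
Wall mirror £67.36: home furniture, under £75.00 → 0% → £0.00
Tennis racket £158.15: athletic equipment → 7.25% → £11.47
Camping tent (2-person) £140.93: athletic equipment → 7.25% → £10.22
Pair of dumbbells (15 lb) £63.74: athletic equipment → 7.25% → £4.62
Office chair £331.58: home furniture, £75.00 or more → 7.5% → £24.87
Pair of sandals £69.21: clothing & footwear → 4.75% → £3.29
Bike helmet £75.86: athletic equipment → 7.25% → £5.50
Pack of socks £8.06: clothing & footwear → 4.75% → £0.38
Noise-cancelling headphones £300.42: electronics → 5.75% → £17.27
Total tax = £2.22 + £2.11 + £5.79 + £11.47 + £10.22 + £4.62 + £24.87 + £3.29 + £5.50 + £0.38 + £17.27 = £87.74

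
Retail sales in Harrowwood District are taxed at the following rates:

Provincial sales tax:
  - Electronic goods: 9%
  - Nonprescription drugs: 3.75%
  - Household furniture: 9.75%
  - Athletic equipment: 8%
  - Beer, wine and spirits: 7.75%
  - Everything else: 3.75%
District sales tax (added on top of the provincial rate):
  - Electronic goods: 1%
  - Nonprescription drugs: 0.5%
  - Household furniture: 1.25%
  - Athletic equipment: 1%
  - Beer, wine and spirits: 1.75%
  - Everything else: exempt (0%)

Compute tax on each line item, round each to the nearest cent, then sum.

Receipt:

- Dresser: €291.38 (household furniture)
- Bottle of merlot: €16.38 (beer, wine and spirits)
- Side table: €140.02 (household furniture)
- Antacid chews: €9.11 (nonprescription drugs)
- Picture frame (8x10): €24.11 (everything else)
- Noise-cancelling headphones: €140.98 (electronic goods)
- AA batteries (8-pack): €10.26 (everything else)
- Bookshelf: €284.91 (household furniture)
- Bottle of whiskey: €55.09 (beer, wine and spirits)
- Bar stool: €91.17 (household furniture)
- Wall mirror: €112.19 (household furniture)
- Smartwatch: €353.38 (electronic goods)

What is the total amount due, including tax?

€1688.04

Dresser €291.38: household furniture → 9.75% + 1.25% district = 11% → €32.05
Bottle of merlot €16.38: beer, wine and spirits → 7.75% + 1.75% district = 9.5% → €1.56
Side table €140.02: household furniture → 9.75% + 1.25% district = 11% → €15.40
Antacid chews €9.11: nonprescription drugs → 3.75% + 0.5% district = 4.25% → €0.39
Picture frame (8x10) €24.11: everything else → 3.75% + 0% district = 3.75% → €0.90
Noise-cancelling headphones €140.98: electronic goods → 9% + 1% district = 10% → €14.10
AA batteries (8-pack) €10.26: everything else → 3.75% + 0% district = 3.75% → €0.38
Bookshelf €284.91: household furniture → 9.75% + 1.25% district = 11% → €31.34
Bottle of whiskey €55.09: beer, wine and spirits → 7.75% + 1.75% district = 9.5% → €5.23
Bar stool €91.17: household furniture → 9.75% + 1.25% district = 11% → €10.03
Wall mirror €112.19: household furniture → 9.75% + 1.25% district = 11% → €12.34
Smartwatch €353.38: electronic goods → 9% + 1% district = 10% → €35.34
Subtotal = €1528.98; tax = €159.06; total due = €1688.04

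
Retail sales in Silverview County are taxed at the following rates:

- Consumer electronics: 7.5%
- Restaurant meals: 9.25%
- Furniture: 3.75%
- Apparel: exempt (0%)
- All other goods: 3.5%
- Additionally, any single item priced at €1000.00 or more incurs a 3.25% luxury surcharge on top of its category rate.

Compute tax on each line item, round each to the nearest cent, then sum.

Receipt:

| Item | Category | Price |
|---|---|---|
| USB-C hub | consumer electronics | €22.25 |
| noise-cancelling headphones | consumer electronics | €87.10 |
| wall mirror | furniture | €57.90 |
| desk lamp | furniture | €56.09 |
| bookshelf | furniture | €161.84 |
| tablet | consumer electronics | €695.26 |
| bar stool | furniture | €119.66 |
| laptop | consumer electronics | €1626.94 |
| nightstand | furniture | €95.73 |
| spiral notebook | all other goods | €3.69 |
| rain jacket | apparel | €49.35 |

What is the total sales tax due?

USB-C hub €22.25: consumer electronics → 7.5% → €1.67
Noise-cancelling headphones €87.10: consumer electronics → 7.5% → €6.53
Wall mirror €57.90: furniture → 3.75% → €2.17
Desk lamp €56.09: furniture → 3.75% → €2.10
Bookshelf €161.84: furniture → 3.75% → €6.07
Tablet €695.26: consumer electronics → 7.5% → €52.14
Bar stool €119.66: furniture → 3.75% → €4.49
Laptop €1626.94: consumer electronics → 7.5% + 3.25% surcharge = 10.75% → €174.90
Nightstand €95.73: furniture → 3.75% → €3.59
Spiral notebook €3.69: all other goods → 3.5% → €0.13
Rain jacket €49.35: apparel → 0% → €0.00
Total tax = €1.67 + €6.53 + €2.17 + €2.10 + €6.07 + €52.14 + €4.49 + €174.90 + €3.59 + €0.13 = €253.79

€253.79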